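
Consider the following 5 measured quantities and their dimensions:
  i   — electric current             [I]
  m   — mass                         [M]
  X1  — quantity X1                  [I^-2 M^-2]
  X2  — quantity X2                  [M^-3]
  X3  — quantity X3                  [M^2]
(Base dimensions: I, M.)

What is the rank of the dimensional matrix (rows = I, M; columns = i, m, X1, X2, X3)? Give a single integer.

Dimensional matrix (I×M by i×m×X1×X2×X3):
  I: [ 1  0 -2  0  0]
  M: [ 0  1 -2 -3  2]
Row reduction gives pivot columns i,m; rank = 2

2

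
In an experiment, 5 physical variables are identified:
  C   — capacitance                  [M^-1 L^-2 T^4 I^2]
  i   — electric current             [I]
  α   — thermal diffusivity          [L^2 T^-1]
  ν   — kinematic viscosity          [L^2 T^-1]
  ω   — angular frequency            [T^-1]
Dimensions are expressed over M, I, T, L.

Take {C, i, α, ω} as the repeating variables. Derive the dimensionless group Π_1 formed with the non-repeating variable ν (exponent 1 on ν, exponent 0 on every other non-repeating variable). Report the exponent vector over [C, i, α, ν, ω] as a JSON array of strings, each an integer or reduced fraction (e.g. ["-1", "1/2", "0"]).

Write exponents as rows M,I,T,L / cols C,i,α,ν,ω:
  M: [-1  0  0  0  0]
  I: [ 2  1  0  0  0]
  T: [ 4  0 -1 -1 -1]
  L: [-2  0  2  2  0]
Echelon form has 4 nonzero rows (pivots: C,i,α,ω)
Pivot set = {C,i,α,ω}, free = {ν}
RREF:
  r0: [   1    0    0    0    0]
  r1: [   0    1    0    0    0]
  r2: [   0    0    1    1    0]
  r3: [   0    0    0    0    1]
Fix exponent of ν at 1; solve each RREF row for its pivot's exponent:
  r0: exp(C) + (0)·1 = 0 ⇒ exp(C) = 0
  r1: exp(i) + (0)·1 = 0 ⇒ exp(i) = 0
  r2: exp(α) + (1)·1 = 0 ⇒ exp(α) = -1
  r3: exp(ω) + (0)·1 = 0 ⇒ exp(ω) = 0
Π_1 = α^-1 · ν

["0", "0", "-1", "1", "0"]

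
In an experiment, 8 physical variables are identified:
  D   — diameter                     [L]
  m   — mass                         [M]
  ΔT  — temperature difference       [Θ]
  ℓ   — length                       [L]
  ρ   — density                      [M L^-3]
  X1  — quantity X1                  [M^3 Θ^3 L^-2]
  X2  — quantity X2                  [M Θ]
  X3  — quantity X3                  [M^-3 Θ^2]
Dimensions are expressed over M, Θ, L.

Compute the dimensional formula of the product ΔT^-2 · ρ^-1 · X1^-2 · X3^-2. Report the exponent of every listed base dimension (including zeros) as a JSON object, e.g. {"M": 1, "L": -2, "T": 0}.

{"M": -1, "Θ": -12, "L": 7}

Write exponents as rows M,Θ,L / cols D,m,ΔT,ℓ,ρ,X1,X2,X3:
  M: [ 0  1  0  0  1  3  1 -3]
  Θ: [ 0  0  1  0  0  3  1  2]
  L: [ 1  0  0  1 -3 -2  0  0]
  [M]: (-2)·0+(-1)·1+(-2)·3+(-2)·-3 = -1
  [Θ]: (-2)·1+(-1)·0+(-2)·3+(-2)·2 = -12
  [L]: (-2)·0+(-1)·-3+(-2)·-2+(-2)·0 = 7
⇒ M^-1 Θ^-12 L^7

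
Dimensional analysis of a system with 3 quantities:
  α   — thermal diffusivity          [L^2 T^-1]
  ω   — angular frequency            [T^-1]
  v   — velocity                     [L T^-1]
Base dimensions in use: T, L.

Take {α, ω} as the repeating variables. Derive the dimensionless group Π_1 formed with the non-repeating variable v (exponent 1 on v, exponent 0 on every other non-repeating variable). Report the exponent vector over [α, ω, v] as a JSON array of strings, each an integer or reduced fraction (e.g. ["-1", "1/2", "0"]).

Exponent matrix [T,L] × [α,ω,v]:
  T: [-1 -1 -1]
  L: [ 2  0  1]
RREF → pivots at {α,ω} ⇒ r = 2
Pivot set = {α,ω}, free = {v}
RREF:
  r0: [   1    0  1/2]
  r1: [   0    1  1/2]
Fix exponent of v at 1; solve each RREF row for its pivot's exponent:
  r0: exp(α) + (1/2)·1 = 0 ⇒ exp(α) = -1/2
  r1: exp(ω) + (1/2)·1 = 0 ⇒ exp(ω) = -1/2
Π_1 = α^(-1/2) · ω^(-1/2) · v

["-1/2", "-1/2", "1"]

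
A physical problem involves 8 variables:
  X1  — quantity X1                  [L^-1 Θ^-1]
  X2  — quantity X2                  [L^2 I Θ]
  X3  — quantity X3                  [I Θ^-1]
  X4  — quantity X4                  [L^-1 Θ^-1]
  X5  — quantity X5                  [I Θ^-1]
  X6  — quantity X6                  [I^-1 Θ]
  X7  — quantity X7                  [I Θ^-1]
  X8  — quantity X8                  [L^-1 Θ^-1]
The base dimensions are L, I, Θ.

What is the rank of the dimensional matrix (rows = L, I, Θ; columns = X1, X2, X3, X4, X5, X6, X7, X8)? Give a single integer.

Write exponents as rows L,I,Θ / cols X1,X2,X3,X4,X5,X6,X7,X8:
  L: [-1  2  0 -1  0  0  0 -1]
  I: [ 0  1  1  0  1 -1  1  0]
  Θ: [-1  1 -1 -1 -1  1 -1 -1]
RREF → pivots at {X1,X2} ⇒ r = 2

2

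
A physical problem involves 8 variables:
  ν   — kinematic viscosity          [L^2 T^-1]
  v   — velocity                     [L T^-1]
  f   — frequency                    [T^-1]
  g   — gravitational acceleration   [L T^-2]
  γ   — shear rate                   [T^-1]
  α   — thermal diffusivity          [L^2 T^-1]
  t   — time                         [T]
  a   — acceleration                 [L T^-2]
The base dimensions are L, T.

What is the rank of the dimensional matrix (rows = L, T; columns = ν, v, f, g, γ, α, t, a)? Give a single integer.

2

Dimensional matrix (L×T by ν×v×f×g×γ×α×t×a):
  L: [ 2  1  0  1  0  2  0  1]
  T: [-1 -1 -1 -2 -1 -1  1 -2]
Echelon form has 2 nonzero rows (pivots: ν,v)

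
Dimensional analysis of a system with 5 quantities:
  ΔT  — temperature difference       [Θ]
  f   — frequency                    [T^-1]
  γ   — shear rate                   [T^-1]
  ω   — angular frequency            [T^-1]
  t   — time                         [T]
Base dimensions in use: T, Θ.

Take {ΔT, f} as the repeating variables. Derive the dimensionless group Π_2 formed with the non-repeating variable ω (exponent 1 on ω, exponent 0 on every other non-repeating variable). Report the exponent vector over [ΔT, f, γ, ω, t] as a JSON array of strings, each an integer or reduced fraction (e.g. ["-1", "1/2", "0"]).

["0", "-1", "0", "1", "0"]

Exponent matrix [T,Θ] × [ΔT,f,γ,ω,t]:
  T: [ 0 -1 -1 -1  1]
  Θ: [ 1  0  0  0  0]
Row reduction gives pivot columns ΔT,f; rank = 2
Repeat: ΔT,f; free: γ,ω,t
RREF:
  r0: [   1    0    0    0    0]
  r1: [   0    1    1    1   -1]
Fix exponent of ω at 1, γ at 0, t at 0; solve each RREF row for its pivot's exponent:
  r0: exp(ΔT) + (0)·1 = 0 ⇒ exp(ΔT) = 0
  r1: exp(f) + (1)·1 = 0 ⇒ exp(f) = -1
Π_2 = f^-1 · ω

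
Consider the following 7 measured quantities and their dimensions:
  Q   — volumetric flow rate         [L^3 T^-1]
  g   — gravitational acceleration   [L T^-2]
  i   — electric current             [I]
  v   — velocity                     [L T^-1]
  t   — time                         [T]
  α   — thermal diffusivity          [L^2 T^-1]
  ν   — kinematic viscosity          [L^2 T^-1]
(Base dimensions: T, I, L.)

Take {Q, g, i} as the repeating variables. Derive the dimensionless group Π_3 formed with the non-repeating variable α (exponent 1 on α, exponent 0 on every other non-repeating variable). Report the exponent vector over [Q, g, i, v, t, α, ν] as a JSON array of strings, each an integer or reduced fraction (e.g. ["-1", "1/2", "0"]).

Write exponents as rows T,I,L / cols Q,g,i,v,t,α,ν:
  T: [-1 -2  0 -1  1 -1 -1]
  I: [ 0  0  1  0  0  0  0]
  L: [ 3  1  0  1  0  2  2]
Row reduction gives pivot columns Q,g,i; rank = 3
Pivot set = {Q,g,i}, free = {v,t,α,ν}
RREF:
  r0: [   1    0    0  1/5  1/5  3/5  3/5]
  r1: [   0    1    0  2/5 -3/5  1/5  1/5]
  r2: [   0    0    1    0    0    0    0]
Fix exponent of α at 1, v at 0, t at 0, ν at 0; solve each RREF row for its pivot's exponent:
  r0: exp(Q) + (3/5)·1 = 0 ⇒ exp(Q) = -3/5
  r1: exp(g) + (1/5)·1 = 0 ⇒ exp(g) = -1/5
  r2: exp(i) + (0)·1 = 0 ⇒ exp(i) = 0
Π_3 = Q^(-3/5) · g^(-1/5) · α

["-3/5", "-1/5", "0", "0", "0", "1", "0"]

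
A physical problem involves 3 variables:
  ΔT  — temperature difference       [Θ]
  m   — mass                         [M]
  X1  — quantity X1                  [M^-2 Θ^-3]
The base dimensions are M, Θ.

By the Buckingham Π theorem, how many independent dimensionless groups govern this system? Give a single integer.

1

Write exponents as rows M,Θ / cols ΔT,m,X1:
  M: [ 0  1 -2]
  Θ: [ 1  0 -3]
Row reduction gives pivot columns ΔT,m; rank = 2
n=3, r=2 ⇒ 1 dimensionless group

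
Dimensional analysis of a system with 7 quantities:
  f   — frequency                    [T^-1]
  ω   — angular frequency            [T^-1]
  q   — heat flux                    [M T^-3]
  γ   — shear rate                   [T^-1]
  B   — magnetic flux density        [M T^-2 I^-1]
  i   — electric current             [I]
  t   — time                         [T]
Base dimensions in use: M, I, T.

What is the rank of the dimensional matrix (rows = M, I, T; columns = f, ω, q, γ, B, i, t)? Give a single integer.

Dimensional matrix (M×I×T by f×ω×q×γ×B×i×t):
  M: [ 0  0  1  0  1  0  0]
  I: [ 0  0  0  0 -1  1  0]
  T: [-1 -1 -3 -1 -2  0  1]
RREF → pivots at {f,q,B} ⇒ r = 3

3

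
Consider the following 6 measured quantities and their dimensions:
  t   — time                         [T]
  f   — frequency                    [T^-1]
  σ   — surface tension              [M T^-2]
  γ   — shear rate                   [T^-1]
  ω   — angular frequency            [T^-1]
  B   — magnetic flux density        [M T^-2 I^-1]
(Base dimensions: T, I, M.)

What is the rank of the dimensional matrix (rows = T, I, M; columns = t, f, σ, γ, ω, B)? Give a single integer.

3

Write exponents as rows T,I,M / cols t,f,σ,γ,ω,B:
  T: [ 1 -1 -2 -1 -1 -2]
  I: [ 0  0  0  0  0 -1]
  M: [ 0  0  1  0  0  1]
RREF → pivots at {t,σ,B} ⇒ r = 3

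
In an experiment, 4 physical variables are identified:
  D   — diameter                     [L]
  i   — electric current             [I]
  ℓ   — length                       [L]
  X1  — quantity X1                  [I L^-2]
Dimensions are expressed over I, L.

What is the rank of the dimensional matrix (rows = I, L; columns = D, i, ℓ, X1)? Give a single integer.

2

Exponent matrix [I,L] × [D,i,ℓ,X1]:
  I: [ 0  1  0  1]
  L: [ 1  0  1 -2]
Echelon form has 2 nonzero rows (pivots: D,i)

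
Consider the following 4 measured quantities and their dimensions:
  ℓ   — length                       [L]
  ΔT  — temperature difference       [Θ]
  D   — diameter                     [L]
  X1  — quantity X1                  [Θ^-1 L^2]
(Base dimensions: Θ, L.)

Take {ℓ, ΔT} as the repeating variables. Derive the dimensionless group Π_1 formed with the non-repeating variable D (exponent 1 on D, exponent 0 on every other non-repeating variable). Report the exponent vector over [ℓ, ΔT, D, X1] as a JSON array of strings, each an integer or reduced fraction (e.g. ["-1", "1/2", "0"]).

Dimensional matrix (Θ×L by ℓ×ΔT×D×X1):
  Θ: [ 0  1  0 -1]
  L: [ 1  0  1  2]
Row reduction gives pivot columns ℓ,ΔT; rank = 2
Repeat: ℓ,ΔT; free: D,X1
RREF:
  r0: [   1    0    1    2]
  r1: [   0    1    0   -1]
Fix exponent of D at 1, X1 at 0; solve each RREF row for its pivot's exponent:
  r0: exp(ℓ) + (1)·1 = 0 ⇒ exp(ℓ) = -1
  r1: exp(ΔT) + (0)·1 = 0 ⇒ exp(ΔT) = 0
Π_1 = ℓ^-1 · D

["-1", "0", "1", "0"]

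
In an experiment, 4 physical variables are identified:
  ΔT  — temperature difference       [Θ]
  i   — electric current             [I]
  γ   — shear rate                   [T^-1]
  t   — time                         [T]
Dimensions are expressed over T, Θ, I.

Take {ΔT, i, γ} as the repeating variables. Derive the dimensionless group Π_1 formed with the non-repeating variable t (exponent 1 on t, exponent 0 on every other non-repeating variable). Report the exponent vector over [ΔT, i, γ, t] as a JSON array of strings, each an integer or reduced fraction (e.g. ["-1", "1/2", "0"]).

["0", "0", "1", "1"]

Dimensional matrix (T×Θ×I by ΔT×i×γ×t):
  T: [ 0  0 -1  1]
  Θ: [ 1  0  0  0]
  I: [ 0  1  0  0]
Echelon form has 3 nonzero rows (pivots: ΔT,i,γ)
Repeat: ΔT,i,γ; free: t
RREF:
  r0: [   1    0    0    0]
  r1: [   0    1    0    0]
  r2: [   0    0    1   -1]
Fix exponent of t at 1; solve each RREF row for its pivot's exponent:
  r0: exp(ΔT) + (0)·1 = 0 ⇒ exp(ΔT) = 0
  r1: exp(i) + (0)·1 = 0 ⇒ exp(i) = 0
  r2: exp(γ) + (-1)·1 = 0 ⇒ exp(γ) = 1
Π_1 = γ · t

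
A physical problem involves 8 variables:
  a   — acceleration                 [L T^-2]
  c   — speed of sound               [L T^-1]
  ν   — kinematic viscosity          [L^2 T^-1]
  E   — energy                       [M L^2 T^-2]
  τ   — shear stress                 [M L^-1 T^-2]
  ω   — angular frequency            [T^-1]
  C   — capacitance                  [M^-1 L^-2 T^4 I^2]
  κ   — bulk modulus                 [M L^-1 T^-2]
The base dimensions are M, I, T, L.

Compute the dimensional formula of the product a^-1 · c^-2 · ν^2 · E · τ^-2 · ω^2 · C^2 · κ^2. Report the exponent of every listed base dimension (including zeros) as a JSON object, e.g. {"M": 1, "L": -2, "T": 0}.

Exponent matrix [M,I,T,L] × [a,c,ν,E,τ,ω,C,κ]:
  M: [ 0  0  0  1  1  0 -1  1]
  I: [ 0  0  0  0  0  0  2  0]
  T: [-2 -1 -1 -2 -2 -1  4 -2]
  L: [ 1  1  2  2 -1  0 -2 -1]
  [M]: (-1)·0+(-2)·0+(2)·0+(1)·1+(-2)·1+(2)·0+(2)·-1+(2)·1 = -1
  [I]: (-1)·0+(-2)·0+(2)·0+(1)·0+(-2)·0+(2)·0+(2)·2+(2)·0 = 4
  [T]: (-1)·-2+(-2)·-1+(2)·-1+(1)·-2+(-2)·-2+(2)·-1+(2)·4+(2)·-2 = 6
  [L]: (-1)·1+(-2)·1+(2)·2+(1)·2+(-2)·-1+(2)·0+(2)·-2+(2)·-1 = -1
⇒ M^-1 I^4 T^6 L^-1

{"M": -1, "I": 4, "T": 6, "L": -1}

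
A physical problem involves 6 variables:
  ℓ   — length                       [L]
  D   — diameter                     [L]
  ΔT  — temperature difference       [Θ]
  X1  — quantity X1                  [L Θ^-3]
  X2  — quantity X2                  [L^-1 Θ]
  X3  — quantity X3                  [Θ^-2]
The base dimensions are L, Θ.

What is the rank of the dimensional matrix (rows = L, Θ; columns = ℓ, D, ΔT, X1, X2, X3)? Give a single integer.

2

Dimensional matrix (L×Θ by ℓ×D×ΔT×X1×X2×X3):
  L: [ 1  1  0  1 -1  0]
  Θ: [ 0  0  1 -3  1 -2]
Echelon form has 2 nonzero rows (pivots: ℓ,ΔT)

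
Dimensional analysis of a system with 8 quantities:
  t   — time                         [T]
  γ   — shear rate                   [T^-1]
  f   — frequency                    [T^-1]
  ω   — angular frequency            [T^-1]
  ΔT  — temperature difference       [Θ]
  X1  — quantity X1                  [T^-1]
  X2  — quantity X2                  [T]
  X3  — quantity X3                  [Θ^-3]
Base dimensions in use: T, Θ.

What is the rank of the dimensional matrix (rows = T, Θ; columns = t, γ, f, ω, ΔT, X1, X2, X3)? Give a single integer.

2

Write exponents as rows T,Θ / cols t,γ,f,ω,ΔT,X1,X2,X3:
  T: [ 1 -1 -1 -1  0 -1  1  0]
  Θ: [ 0  0  0  0  1  0  0 -3]
Row reduction gives pivot columns t,ΔT; rank = 2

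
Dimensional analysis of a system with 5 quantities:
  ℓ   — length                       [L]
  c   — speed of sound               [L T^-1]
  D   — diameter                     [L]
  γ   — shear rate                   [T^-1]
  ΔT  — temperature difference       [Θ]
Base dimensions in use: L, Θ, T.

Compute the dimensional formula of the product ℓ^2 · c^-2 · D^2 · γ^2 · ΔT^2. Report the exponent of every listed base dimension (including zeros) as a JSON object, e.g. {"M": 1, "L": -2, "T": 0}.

Dimensional matrix (L×Θ×T by ℓ×c×D×γ×ΔT):
  L: [ 1  1  1  0  0]
  Θ: [ 0  0  0  0  1]
  T: [ 0 -1  0 -1  0]
  [L]: (2)·1+(-2)·1+(2)·1+(2)·0+(2)·0 = 2
  [Θ]: (2)·0+(-2)·0+(2)·0+(2)·0+(2)·1 = 2
  [T]: (2)·0+(-2)·-1+(2)·0+(2)·-1+(2)·0 = 0
⇒ L^2 Θ^2

{"L": 2, "Θ": 2, "T": 0}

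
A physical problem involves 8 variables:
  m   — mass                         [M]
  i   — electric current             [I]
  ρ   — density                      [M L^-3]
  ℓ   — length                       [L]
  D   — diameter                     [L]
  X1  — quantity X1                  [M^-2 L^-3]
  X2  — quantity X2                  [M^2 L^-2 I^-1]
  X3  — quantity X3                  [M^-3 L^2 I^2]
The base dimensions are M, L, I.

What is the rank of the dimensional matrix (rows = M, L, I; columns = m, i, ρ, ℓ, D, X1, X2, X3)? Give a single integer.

Exponent matrix [M,L,I] × [m,i,ρ,ℓ,D,X1,X2,X3]:
  M: [ 1  0  1  0  0 -2  2 -3]
  L: [ 0  0 -3  1  1 -3 -2  2]
  I: [ 0  1  0  0  0  0 -1  2]
Echelon form has 3 nonzero rows (pivots: m,i,ρ)

3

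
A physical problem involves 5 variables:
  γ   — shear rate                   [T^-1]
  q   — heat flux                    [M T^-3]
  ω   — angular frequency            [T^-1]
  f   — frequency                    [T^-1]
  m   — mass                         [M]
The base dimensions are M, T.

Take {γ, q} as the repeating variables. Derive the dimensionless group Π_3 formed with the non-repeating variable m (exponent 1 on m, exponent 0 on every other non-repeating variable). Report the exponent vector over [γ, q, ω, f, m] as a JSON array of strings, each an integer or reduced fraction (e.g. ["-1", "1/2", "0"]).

Exponent matrix [M,T] × [γ,q,ω,f,m]:
  M: [ 0  1  0  0  1]
  T: [-1 -3 -1 -1  0]
Echelon form has 2 nonzero rows (pivots: γ,q)
Repeat: γ,q; free: ω,f,m
RREF:
  r0: [   1    0    1    1   -3]
  r1: [   0    1    0    0    1]
Fix exponent of m at 1, ω at 0, f at 0; solve each RREF row for its pivot's exponent:
  r0: exp(γ) + (-3)·1 = 0 ⇒ exp(γ) = 3
  r1: exp(q) + (1)·1 = 0 ⇒ exp(q) = -1
Π_3 = γ^3 · q^-1 · m

["3", "-1", "0", "0", "1"]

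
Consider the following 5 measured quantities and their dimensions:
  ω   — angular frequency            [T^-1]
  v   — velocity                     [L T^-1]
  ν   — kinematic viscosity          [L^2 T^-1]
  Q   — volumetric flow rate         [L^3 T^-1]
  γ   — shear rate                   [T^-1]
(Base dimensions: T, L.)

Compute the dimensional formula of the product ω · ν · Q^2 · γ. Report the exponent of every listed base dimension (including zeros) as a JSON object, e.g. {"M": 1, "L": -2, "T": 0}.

Write exponents as rows T,L / cols ω,v,ν,Q,γ:
  T: [-1 -1 -1 -1 -1]
  L: [ 0  1  2  3  0]
  [T]: (1)·-1+(1)·-1+(2)·-1+(1)·-1 = -5
  [L]: (1)·0+(1)·2+(2)·3+(1)·0 = 8
⇒ T^-5 L^8

{"T": -5, "L": 8}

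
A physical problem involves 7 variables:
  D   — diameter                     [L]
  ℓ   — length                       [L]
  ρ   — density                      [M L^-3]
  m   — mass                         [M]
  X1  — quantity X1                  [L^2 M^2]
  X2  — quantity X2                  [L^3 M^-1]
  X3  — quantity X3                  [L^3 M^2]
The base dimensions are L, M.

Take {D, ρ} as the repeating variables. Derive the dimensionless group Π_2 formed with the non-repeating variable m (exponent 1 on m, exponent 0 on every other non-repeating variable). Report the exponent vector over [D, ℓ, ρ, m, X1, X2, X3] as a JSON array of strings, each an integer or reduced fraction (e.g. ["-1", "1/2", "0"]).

Write exponents as rows L,M / cols D,ℓ,ρ,m,X1,X2,X3:
  L: [ 1  1 -3  0  2  3  3]
  M: [ 0  0  1  1  2 -1  2]
RREF → pivots at {D,ρ} ⇒ r = 2
Repeat: D,ρ; free: ℓ,m,X1,X2,X3
RREF:
  r0: [   1    1    0    3    8    0    9]
  r1: [   0    0    1    1    2   -1    2]
Fix exponent of m at 1, ℓ at 0, X1 at 0, X2 at 0, X3 at 0; solve each RREF row for its pivot's exponent:
  r0: exp(D) + (3)·1 = 0 ⇒ exp(D) = -3
  r1: exp(ρ) + (1)·1 = 0 ⇒ exp(ρ) = -1
Π_2 = D^-3 · ρ^-1 · m

["-3", "0", "-1", "1", "0", "0", "0"]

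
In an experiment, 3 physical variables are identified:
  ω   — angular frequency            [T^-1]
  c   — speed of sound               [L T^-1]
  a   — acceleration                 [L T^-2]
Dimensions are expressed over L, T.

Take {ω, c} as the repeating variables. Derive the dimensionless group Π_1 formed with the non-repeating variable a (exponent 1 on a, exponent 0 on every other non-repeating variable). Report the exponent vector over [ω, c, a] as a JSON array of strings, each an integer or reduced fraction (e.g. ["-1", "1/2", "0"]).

["-1", "-1", "1"]

Write exponents as rows L,T / cols ω,c,a:
  L: [ 0  1  1]
  T: [-1 -1 -2]
Echelon form has 2 nonzero rows (pivots: ω,c)
Repeat: ω,c; free: a
RREF:
  r0: [   1    0    1]
  r1: [   0    1    1]
Fix exponent of a at 1; solve each RREF row for its pivot's exponent:
  r0: exp(ω) + (1)·1 = 0 ⇒ exp(ω) = -1
  r1: exp(c) + (1)·1 = 0 ⇒ exp(c) = -1
Π_1 = ω^-1 · c^-1 · a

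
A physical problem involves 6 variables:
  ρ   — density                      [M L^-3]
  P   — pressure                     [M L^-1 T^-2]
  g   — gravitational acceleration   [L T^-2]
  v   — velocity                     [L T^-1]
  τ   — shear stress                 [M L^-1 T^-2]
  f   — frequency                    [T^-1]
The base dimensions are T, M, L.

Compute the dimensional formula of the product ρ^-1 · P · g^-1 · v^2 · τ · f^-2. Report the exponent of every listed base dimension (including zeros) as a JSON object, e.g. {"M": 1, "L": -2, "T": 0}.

Exponent matrix [T,M,L] × [ρ,P,g,v,τ,f]:
  T: [ 0 -2 -2 -1 -2 -1]
  M: [ 1  1  0  0  1  0]
  L: [-3 -1  1  1 -1  0]
  [T]: (-1)·0+(1)·-2+(-1)·-2+(2)·-1+(1)·-2+(-2)·-1 = -2
  [M]: (-1)·1+(1)·1+(-1)·0+(2)·0+(1)·1+(-2)·0 = 1
  [L]: (-1)·-3+(1)·-1+(-1)·1+(2)·1+(1)·-1+(-2)·0 = 2
⇒ T^-2 M L^2

{"T": -2, "M": 1, "L": 2}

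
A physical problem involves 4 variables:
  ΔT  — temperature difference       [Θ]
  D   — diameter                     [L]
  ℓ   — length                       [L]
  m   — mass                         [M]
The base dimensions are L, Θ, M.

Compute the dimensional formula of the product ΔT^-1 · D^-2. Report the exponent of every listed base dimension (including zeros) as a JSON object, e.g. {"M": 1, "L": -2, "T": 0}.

{"L": -2, "Θ": -1, "M": 0}

Dimensional matrix (L×Θ×M by ΔT×D×ℓ×m):
  L: [ 0  1  1  0]
  Θ: [ 1  0  0  0]
  M: [ 0  0  0  1]
  [L]: (-1)·0+(-2)·1 = -2
  [Θ]: (-1)·1+(-2)·0 = -1
  [M]: (-1)·0+(-2)·0 = 0
⇒ L^-2 Θ^-1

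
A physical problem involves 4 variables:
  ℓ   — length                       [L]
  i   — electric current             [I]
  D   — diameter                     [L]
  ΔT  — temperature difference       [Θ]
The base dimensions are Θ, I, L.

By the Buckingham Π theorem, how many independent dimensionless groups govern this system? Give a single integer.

1

Exponent matrix [Θ,I,L] × [ℓ,i,D,ΔT]:
  Θ: [ 0  0  0  1]
  I: [ 0  1  0  0]
  L: [ 1  0  1  0]
Echelon form has 3 nonzero rows (pivots: ℓ,i,ΔT)
n=4, r=3 ⇒ 1 dimensionless group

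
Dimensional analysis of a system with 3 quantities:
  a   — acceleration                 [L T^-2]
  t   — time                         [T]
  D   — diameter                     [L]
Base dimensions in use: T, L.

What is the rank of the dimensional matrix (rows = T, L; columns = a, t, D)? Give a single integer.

Write exponents as rows T,L / cols a,t,D:
  T: [-2  1  0]
  L: [ 1  0  1]
Echelon form has 2 nonzero rows (pivots: a,t)

2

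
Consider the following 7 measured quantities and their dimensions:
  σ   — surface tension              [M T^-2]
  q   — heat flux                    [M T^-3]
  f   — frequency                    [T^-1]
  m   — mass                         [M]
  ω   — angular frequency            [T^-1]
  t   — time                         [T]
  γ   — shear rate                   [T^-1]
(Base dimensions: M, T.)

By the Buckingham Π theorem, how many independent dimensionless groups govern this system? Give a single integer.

5

Exponent matrix [M,T] × [σ,q,f,m,ω,t,γ]:
  M: [ 1  1  0  1  0  0  0]
  T: [-2 -3 -1  0 -1  1 -1]
RREF → pivots at {σ,q} ⇒ r = 2
Π count = n − r = 7 − 2 = 5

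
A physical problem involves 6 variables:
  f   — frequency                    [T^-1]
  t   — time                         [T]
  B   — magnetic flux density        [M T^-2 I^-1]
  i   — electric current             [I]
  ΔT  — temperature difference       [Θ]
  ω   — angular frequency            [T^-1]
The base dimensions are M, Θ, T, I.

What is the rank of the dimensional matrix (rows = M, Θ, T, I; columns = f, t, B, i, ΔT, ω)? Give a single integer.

Write exponents as rows M,Θ,T,I / cols f,t,B,i,ΔT,ω:
  M: [ 0  0  1  0  0  0]
  Θ: [ 0  0  0  0  1  0]
  T: [-1  1 -2  0  0 -1]
  I: [ 0  0 -1  1  0  0]
Row reduction gives pivot columns f,B,i,ΔT; rank = 4

4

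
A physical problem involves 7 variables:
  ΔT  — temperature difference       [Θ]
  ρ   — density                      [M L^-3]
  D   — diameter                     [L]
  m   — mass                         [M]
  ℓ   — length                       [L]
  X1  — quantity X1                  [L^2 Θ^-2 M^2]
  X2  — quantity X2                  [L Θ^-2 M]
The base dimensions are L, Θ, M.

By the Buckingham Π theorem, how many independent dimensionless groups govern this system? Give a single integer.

4

Exponent matrix [L,Θ,M] × [ΔT,ρ,D,m,ℓ,X1,X2]:
  L: [ 0 -3  1  0  1  2  1]
  Θ: [ 1  0  0  0  0 -2 -2]
  M: [ 0  1  0  1  0  2  1]
RREF → pivots at {ΔT,ρ,D} ⇒ r = 3
Π count = n − r = 7 − 3 = 4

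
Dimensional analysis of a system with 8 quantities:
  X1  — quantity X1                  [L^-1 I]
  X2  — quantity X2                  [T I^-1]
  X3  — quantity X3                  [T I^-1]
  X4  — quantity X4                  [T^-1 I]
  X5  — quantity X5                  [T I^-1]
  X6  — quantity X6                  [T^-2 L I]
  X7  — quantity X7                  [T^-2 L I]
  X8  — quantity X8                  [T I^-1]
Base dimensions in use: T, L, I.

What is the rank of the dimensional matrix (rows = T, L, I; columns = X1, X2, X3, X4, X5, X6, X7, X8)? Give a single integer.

Dimensional matrix (T×L×I by X1×X2×X3×X4×X5×X6×X7×X8):
  T: [ 0  1  1 -1  1 -2 -2  1]
  L: [-1  0  0  0  0  1  1  0]
  I: [ 1 -1 -1  1 -1  1  1 -1]
Row reduction gives pivot columns X1,X2; rank = 2

2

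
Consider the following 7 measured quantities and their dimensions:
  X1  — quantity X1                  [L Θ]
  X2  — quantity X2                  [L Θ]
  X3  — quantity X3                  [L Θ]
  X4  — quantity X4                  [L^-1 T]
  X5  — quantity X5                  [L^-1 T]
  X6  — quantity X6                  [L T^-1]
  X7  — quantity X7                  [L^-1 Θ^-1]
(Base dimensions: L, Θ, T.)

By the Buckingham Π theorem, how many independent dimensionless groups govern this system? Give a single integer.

5

Dimensional matrix (L×Θ×T by X1×X2×X3×X4×X5×X6×X7):
  L: [ 1  1  1 -1 -1  1 -1]
  Θ: [ 1  1  1  0  0  0 -1]
  T: [ 0  0  0  1  1 -1  0]
Echelon form has 2 nonzero rows (pivots: X1,X4)
7 vars − rank 2 = 5 Π groups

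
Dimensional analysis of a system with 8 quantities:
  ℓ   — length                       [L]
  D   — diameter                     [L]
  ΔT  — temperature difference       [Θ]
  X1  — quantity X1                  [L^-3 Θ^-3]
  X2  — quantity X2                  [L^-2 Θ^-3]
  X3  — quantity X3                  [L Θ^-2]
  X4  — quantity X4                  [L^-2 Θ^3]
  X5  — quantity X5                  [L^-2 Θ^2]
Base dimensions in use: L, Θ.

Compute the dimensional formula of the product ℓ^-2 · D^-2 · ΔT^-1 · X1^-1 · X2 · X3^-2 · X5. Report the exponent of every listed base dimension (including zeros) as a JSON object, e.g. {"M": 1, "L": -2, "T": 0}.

{"L": -7, "Θ": 5}

Write exponents as rows L,Θ / cols ℓ,D,ΔT,X1,X2,X3,X4,X5:
  L: [ 1  1  0 -3 -2  1 -2 -2]
  Θ: [ 0  0  1 -3 -3 -2  3  2]
  [L]: (-2)·1+(-2)·1+(-1)·0+(-1)·-3+(1)·-2+(-2)·1+(1)·-2 = -7
  [Θ]: (-2)·0+(-2)·0+(-1)·1+(-1)·-3+(1)·-3+(-2)·-2+(1)·2 = 5
⇒ L^-7 Θ^5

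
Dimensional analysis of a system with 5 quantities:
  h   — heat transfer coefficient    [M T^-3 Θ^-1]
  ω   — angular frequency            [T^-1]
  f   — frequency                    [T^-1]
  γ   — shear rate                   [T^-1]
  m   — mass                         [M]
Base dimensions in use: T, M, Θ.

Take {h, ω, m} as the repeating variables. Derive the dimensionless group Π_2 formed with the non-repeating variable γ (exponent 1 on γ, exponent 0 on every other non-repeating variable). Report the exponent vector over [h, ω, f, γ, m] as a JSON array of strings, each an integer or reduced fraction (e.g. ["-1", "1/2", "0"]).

["0", "-1", "0", "1", "0"]

Dimensional matrix (T×M×Θ by h×ω×f×γ×m):
  T: [-3 -1 -1 -1  0]
  M: [ 1  0  0  0  1]
  Θ: [-1  0  0  0  0]
Echelon form has 3 nonzero rows (pivots: h,ω,m)
Pivot set = {h,ω,m}, free = {f,γ}
RREF:
  r0: [   1    0    0    0    0]
  r1: [   0    1    1    1    0]
  r2: [   0    0    0    0    1]
Fix exponent of γ at 1, f at 0; solve each RREF row for its pivot's exponent:
  r0: exp(h) + (0)·1 = 0 ⇒ exp(h) = 0
  r1: exp(ω) + (1)·1 = 0 ⇒ exp(ω) = -1
  r2: exp(m) + (0)·1 = 0 ⇒ exp(m) = 0
Π_2 = ω^-1 · γ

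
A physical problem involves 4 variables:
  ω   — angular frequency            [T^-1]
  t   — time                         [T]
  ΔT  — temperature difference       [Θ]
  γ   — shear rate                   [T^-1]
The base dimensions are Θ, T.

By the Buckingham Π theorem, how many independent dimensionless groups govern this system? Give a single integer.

Write exponents as rows Θ,T / cols ω,t,ΔT,γ:
  Θ: [ 0  0  1  0]
  T: [-1  1  0 -1]
Echelon form has 2 nonzero rows (pivots: ω,ΔT)
4 vars − rank 2 = 2 Π groups

2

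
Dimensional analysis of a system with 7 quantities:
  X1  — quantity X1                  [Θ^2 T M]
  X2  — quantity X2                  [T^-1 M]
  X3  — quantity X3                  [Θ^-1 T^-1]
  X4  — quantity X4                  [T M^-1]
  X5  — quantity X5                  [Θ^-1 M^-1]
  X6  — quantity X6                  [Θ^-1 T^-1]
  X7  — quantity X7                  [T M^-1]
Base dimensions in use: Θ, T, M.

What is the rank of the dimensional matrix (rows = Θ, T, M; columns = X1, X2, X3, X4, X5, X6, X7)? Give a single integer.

Exponent matrix [Θ,T,M] × [X1,X2,X3,X4,X5,X6,X7]:
  Θ: [ 2  0 -1  0 -1 -1  0]
  T: [ 1 -1 -1  1  0 -1  1]
  M: [ 1  1  0 -1 -1  0 -1]
Row reduction gives pivot columns X1,X2; rank = 2

2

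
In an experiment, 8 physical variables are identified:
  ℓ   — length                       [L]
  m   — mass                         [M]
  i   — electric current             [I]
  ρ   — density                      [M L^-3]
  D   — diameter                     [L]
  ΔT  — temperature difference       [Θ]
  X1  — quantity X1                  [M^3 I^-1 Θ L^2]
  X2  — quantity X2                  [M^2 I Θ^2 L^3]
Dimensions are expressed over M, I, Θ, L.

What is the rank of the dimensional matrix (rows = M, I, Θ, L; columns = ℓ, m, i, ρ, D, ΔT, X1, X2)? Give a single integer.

4

Dimensional matrix (M×I×Θ×L by ℓ×m×i×ρ×D×ΔT×X1×X2):
  M: [ 0  1  0  1  0  0  3  2]
  I: [ 0  0  1  0  0  0 -1  1]
  Θ: [ 0  0  0  0  0  1  1  2]
  L: [ 1  0  0 -3  1  0  2  3]
RREF → pivots at {ℓ,m,i,ΔT} ⇒ r = 4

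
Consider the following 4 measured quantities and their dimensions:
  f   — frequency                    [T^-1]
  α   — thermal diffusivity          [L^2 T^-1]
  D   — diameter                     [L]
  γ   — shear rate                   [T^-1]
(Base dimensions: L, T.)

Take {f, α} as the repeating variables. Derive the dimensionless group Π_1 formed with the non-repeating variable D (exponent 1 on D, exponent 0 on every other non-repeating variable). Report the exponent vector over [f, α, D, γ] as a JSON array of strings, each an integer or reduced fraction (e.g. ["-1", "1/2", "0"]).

["1/2", "-1/2", "1", "0"]

Write exponents as rows L,T / cols f,α,D,γ:
  L: [ 0  2  1  0]
  T: [-1 -1  0 -1]
RREF → pivots at {f,α} ⇒ r = 2
Repeat: f,α; free: D,γ
RREF:
  r0: [   1    0 -1/2    1]
  r1: [   0    1  1/2    0]
Fix exponent of D at 1, γ at 0; solve each RREF row for its pivot's exponent:
  r0: exp(f) + (-1/2)·1 = 0 ⇒ exp(f) = 1/2
  r1: exp(α) + (1/2)·1 = 0 ⇒ exp(α) = -1/2
Π_1 = f^(1/2) · α^(-1/2) · D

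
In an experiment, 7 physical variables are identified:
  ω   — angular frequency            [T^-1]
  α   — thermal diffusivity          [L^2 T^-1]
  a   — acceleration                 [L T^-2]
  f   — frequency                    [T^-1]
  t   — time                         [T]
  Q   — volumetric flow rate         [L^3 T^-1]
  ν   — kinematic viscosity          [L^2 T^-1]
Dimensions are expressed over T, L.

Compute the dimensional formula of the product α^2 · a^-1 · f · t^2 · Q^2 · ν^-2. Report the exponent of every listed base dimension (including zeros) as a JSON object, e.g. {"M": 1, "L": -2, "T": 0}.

{"T": 1, "L": 5}

Exponent matrix [T,L] × [ω,α,a,f,t,Q,ν]:
  T: [-1 -1 -2 -1  1 -1 -1]
  L: [ 0  2  1  0  0  3  2]
  [T]: (2)·-1+(-1)·-2+(1)·-1+(2)·1+(2)·-1+(-2)·-1 = 1
  [L]: (2)·2+(-1)·1+(1)·0+(2)·0+(2)·3+(-2)·2 = 5
⇒ T L^5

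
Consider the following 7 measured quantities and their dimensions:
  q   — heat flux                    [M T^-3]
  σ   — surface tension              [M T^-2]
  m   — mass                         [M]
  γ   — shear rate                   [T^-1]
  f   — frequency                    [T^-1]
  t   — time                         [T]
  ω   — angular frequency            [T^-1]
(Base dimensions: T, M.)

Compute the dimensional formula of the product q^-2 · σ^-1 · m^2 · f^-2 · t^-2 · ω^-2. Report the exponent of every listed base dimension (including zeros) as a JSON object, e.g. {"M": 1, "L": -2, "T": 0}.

{"T": 10, "M": -1}

Exponent matrix [T,M] × [q,σ,m,γ,f,t,ω]:
  T: [-3 -2  0 -1 -1  1 -1]
  M: [ 1  1  1  0  0  0  0]
  [T]: (-2)·-3+(-1)·-2+(2)·0+(-2)·-1+(-2)·1+(-2)·-1 = 10
  [M]: (-2)·1+(-1)·1+(2)·1+(-2)·0+(-2)·0+(-2)·0 = -1
⇒ T^10 M^-1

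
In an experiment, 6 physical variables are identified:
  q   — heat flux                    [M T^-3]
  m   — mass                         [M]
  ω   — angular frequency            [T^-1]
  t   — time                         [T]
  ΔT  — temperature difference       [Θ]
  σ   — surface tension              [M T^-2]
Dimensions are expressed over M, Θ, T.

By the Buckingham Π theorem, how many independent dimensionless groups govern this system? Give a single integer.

3

Exponent matrix [M,Θ,T] × [q,m,ω,t,ΔT,σ]:
  M: [ 1  1  0  0  0  1]
  Θ: [ 0  0  0  0  1  0]
  T: [-3  0 -1  1  0 -2]
RREF → pivots at {q,m,ΔT} ⇒ r = 3
Π count = n − r = 6 − 3 = 3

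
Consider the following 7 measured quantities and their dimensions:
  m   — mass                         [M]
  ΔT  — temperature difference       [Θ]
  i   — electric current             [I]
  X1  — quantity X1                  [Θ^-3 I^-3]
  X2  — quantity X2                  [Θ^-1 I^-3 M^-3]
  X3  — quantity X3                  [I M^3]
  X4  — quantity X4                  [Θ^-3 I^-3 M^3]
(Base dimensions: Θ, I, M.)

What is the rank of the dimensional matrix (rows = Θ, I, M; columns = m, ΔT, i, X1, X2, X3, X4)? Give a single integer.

Write exponents as rows Θ,I,M / cols m,ΔT,i,X1,X2,X3,X4:
  Θ: [ 0  1  0 -3 -1  0 -3]
  I: [ 0  0  1 -3 -3  1 -3]
  M: [ 1  0  0  0 -3  3  3]
RREF → pivots at {m,ΔT,i} ⇒ r = 3

3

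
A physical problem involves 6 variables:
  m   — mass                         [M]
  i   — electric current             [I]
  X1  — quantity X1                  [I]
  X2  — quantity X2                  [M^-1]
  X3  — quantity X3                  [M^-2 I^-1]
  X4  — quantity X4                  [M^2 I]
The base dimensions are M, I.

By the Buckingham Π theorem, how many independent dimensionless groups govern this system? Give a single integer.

Write exponents as rows M,I / cols m,i,X1,X2,X3,X4:
  M: [ 1  0  0 -1 -2  2]
  I: [ 0  1  1  0 -1  1]
Row reduction gives pivot columns m,i; rank = 2
Π count = n − r = 6 − 2 = 4

4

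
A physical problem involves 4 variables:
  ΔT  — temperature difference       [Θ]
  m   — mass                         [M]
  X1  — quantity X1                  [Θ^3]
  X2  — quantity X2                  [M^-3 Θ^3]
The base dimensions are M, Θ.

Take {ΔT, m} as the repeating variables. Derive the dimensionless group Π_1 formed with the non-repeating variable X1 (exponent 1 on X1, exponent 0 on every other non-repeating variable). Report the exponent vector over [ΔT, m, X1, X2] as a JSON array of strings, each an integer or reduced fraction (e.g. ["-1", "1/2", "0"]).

["-3", "0", "1", "0"]

Dimensional matrix (M×Θ by ΔT×m×X1×X2):
  M: [ 0  1  0 -3]
  Θ: [ 1  0  3  3]
Echelon form has 2 nonzero rows (pivots: ΔT,m)
Pivot set = {ΔT,m}, free = {X1,X2}
RREF:
  r0: [   1    0    3    3]
  r1: [   0    1    0   -3]
Fix exponent of X1 at 1, X2 at 0; solve each RREF row for its pivot's exponent:
  r0: exp(ΔT) + (3)·1 = 0 ⇒ exp(ΔT) = -3
  r1: exp(m) + (0)·1 = 0 ⇒ exp(m) = 0
Π_1 = ΔT^-3 · X1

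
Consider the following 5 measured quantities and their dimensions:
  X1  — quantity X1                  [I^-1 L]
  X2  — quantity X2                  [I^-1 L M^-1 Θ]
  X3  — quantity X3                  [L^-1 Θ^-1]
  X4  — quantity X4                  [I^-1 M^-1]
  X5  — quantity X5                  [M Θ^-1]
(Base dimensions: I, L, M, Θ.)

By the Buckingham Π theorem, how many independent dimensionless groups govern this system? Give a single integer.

Exponent matrix [I,L,M,Θ] × [X1,X2,X3,X4,X5]:
  I: [-1 -1  0 -1  0]
  L: [ 1  1 -1  0  0]
  M: [ 0 -1  0 -1  1]
  Θ: [ 0  1 -1  0 -1]
Echelon form has 3 nonzero rows (pivots: X1,X2,X3)
n=5, r=3 ⇒ 2 dimensionless groups

2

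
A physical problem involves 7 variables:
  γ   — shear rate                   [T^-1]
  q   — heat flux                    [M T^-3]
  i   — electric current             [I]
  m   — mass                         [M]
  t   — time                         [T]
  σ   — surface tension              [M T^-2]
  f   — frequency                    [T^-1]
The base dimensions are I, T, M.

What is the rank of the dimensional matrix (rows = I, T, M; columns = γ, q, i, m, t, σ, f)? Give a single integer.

Write exponents as rows I,T,M / cols γ,q,i,m,t,σ,f:
  I: [ 0  0  1  0  0  0  0]
  T: [-1 -3  0  0  1 -2 -1]
  M: [ 0  1  0  1  0  1  0]
RREF → pivots at {γ,q,i} ⇒ r = 3

3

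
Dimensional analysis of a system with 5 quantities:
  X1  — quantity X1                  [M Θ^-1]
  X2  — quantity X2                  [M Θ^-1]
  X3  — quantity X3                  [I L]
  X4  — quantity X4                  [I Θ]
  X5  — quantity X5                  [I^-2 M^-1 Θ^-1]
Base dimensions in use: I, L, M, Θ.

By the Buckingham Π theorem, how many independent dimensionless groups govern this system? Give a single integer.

2

Dimensional matrix (I×L×M×Θ by X1×X2×X3×X4×X5):
  I: [ 0  0  1  1 -2]
  L: [ 0  0  1  0  0]
  M: [ 1  1  0  0 -1]
  Θ: [-1 -1  0  1 -1]
Echelon form has 3 nonzero rows (pivots: X1,X3,X4)
n=5, r=3 ⇒ 2 dimensionless groups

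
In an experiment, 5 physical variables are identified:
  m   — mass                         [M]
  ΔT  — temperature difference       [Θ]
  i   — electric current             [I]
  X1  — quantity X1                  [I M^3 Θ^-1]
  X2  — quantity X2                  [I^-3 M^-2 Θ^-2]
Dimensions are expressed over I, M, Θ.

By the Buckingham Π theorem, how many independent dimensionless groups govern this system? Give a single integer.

Write exponents as rows I,M,Θ / cols m,ΔT,i,X1,X2:
  I: [ 0  0  1  1 -3]
  M: [ 1  0  0  3 -2]
  Θ: [ 0  1  0 -1 -2]
RREF → pivots at {m,ΔT,i} ⇒ r = 3
Π count = n − r = 5 − 3 = 2

2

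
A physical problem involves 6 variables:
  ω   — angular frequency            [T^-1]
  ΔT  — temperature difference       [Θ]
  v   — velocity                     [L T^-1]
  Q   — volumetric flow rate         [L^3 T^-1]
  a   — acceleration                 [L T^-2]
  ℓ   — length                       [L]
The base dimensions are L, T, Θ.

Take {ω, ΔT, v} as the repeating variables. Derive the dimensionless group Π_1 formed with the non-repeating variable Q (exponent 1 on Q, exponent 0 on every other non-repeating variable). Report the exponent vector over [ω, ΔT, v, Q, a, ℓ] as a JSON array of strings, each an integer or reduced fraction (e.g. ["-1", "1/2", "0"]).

["2", "0", "-3", "1", "0", "0"]

Write exponents as rows L,T,Θ / cols ω,ΔT,v,Q,a,ℓ:
  L: [ 0  0  1  3  1  1]
  T: [-1  0 -1 -1 -2  0]
  Θ: [ 0  1  0  0  0  0]
RREF → pivots at {ω,ΔT,v} ⇒ r = 3
Repeat: ω,ΔT,v; free: Q,a,ℓ
RREF:
  r0: [   1    0    0   -2    1   -1]
  r1: [   0    1    0    0    0    0]
  r2: [   0    0    1    3    1    1]
Fix exponent of Q at 1, a at 0, ℓ at 0; solve each RREF row for its pivot's exponent:
  r0: exp(ω) + (-2)·1 = 0 ⇒ exp(ω) = 2
  r1: exp(ΔT) + (0)·1 = 0 ⇒ exp(ΔT) = 0
  r2: exp(v) + (3)·1 = 0 ⇒ exp(v) = -3
Π_1 = ω^2 · v^-3 · Q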